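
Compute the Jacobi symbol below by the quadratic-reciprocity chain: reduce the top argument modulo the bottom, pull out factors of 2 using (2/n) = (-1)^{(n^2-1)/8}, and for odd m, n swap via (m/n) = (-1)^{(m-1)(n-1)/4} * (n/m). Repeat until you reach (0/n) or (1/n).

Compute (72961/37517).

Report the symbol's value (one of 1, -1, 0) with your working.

(72961/37517) = (35444/37517)   [reduce mod 37517]
35444 = 2^2·8861; (2/37517) = -1 since 37517 mod 8 = 5, so (35444/37517) = (-1)^2·(8861/37517); sign now +1
reciprocity: (8861/37517) = +1·(37517/8861) since 8861 mod 4 = 1, 37517 mod 4 = 1; sign now +1
(37517/8861) = (2073/8861)   [reduce mod 8861]
reciprocity: (2073/8861) = +1·(8861/2073) since 2073 mod 4 = 1, 8861 mod 4 = 1; sign now +1
(8861/2073) = (569/2073)   [reduce mod 2073]
reciprocity: (569/2073) = +1·(2073/569) since 569 mod 4 = 1, 2073 mod 4 = 1; sign now +1
(2073/569) = (366/569)   [reduce mod 569]
366 = 2^1·183; (2/569) = +1 since 569 mod 8 = 1, so (366/569) = (+1)^1·(183/569); sign now +1
reciprocity: (183/569) = +1·(569/183) since 183 mod 4 = 3, 569 mod 4 = 1; sign now +1
(569/183) = (20/183)   [reduce mod 183]
20 = 2^2·5; (2/183) = +1 since 183 mod 8 = 7, so (20/183) = (+1)^2·(5/183); sign now +1
reciprocity: (5/183) = +1·(183/5) since 5 mod 4 = 1, 183 mod 4 = 3; sign now +1
(183/5) = (3/5)   [reduce mod 5]
reciprocity: (3/5) = +1·(5/3) since 3 mod 4 = 3, 5 mod 4 = 1; sign now +1
(5/3) = (2/3)   [reduce mod 3]
2 = 2^1·1; (2/3) = -1 since 3 mod 8 = 3, so (2/3) = (-1)^1·(1/3); sign now -1
(1/3) = 1; final value = sign = -1

-1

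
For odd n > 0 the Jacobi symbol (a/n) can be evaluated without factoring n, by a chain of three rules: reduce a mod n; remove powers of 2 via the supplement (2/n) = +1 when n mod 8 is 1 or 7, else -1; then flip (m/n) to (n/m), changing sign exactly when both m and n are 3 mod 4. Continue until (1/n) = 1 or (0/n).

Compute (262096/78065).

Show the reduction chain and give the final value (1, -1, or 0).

1

(262096/78065): 262096 mod 78065 = 27901, so (262096/78065) = (27901/78065)
flip (27901/78065) -> (78065/27901): both odd, 27901 mod 4 = 1, 78065 mod 4 = 1, so the flip contributes +1; sign now +1
(78065/27901): 78065 mod 27901 = 22263, so (78065/27901) = (22263/27901)
flip (22263/27901) -> (27901/22263): both odd, 22263 mod 4 = 3, 27901 mod 4 = 1, so the flip contributes +1; sign now +1
(27901/22263): 27901 mod 22263 = 5638, so (27901/22263) = (5638/22263)
factor out 2^1: 5638 = 2^1·2819; with 22263 mod 8 = 7, (2/22263) = +1; sign now +1; continue with (2819/22263)
flip (2819/22263) -> (22263/2819): both odd, 2819 mod 4 = 3, 22263 mod 4 = 3, so the flip contributes -1; sign now -1
(22263/2819): 22263 mod 2819 = 2530, so (22263/2819) = (2530/2819)
factor out 2^1: 2530 = 2^1·1265; with 2819 mod 8 = 3, (2/2819) = -1; sign now +1; continue with (1265/2819)
flip (1265/2819) -> (2819/1265): both odd, 1265 mod 4 = 1, 2819 mod 4 = 3, so the flip contributes +1; sign now +1
(2819/1265): 2819 mod 1265 = 289, so (2819/1265) = (289/1265)
flip (289/1265) -> (1265/289): both odd, 289 mod 4 = 1, 1265 mod 4 = 1, so the flip contributes +1; sign now +1
(1265/289): 1265 mod 289 = 109, so (1265/289) = (109/289)
flip (109/289) -> (289/109): both odd, 109 mod 4 = 1, 289 mod 4 = 1, so the flip contributes +1; sign now +1
(289/109): 289 mod 109 = 71, so (289/109) = (71/109)
flip (71/109) -> (109/71): both odd, 71 mod 4 = 3, 109 mod 4 = 1, so the flip contributes +1; sign now +1
(109/71): 109 mod 71 = 38, so (109/71) = (38/71)
factor out 2^1: 38 = 2^1·19; with 71 mod 8 = 7, (2/71) = +1; sign now +1; continue with (19/71)
flip (19/71) -> (71/19): both odd, 19 mod 4 = 3, 71 mod 4 = 3, so the flip contributes -1; sign now -1
(71/19): 71 mod 19 = 14, so (71/19) = (14/19)
factor out 2^1: 14 = 2^1·7; with 19 mod 8 = 3, (2/19) = -1; sign now +1; continue with (7/19)
flip (7/19) -> (19/7): both odd, 7 mod 4 = 3, 19 mod 4 = 3, so the flip contributes -1; sign now -1
(19/7): 19 mod 7 = 5, so (19/7) = (5/7)
flip (5/7) -> (7/5): both odd, 5 mod 4 = 1, 7 mod 4 = 3, so the flip contributes +1; sign now -1
(7/5): 7 mod 5 = 2, so (7/5) = (2/5)
factor out 2^1: 2 = 2^1·1; with 5 mod 8 = 5, (2/5) = -1; sign now +1; continue with (1/5)
reached (1/5) = 1, so the symbol is +1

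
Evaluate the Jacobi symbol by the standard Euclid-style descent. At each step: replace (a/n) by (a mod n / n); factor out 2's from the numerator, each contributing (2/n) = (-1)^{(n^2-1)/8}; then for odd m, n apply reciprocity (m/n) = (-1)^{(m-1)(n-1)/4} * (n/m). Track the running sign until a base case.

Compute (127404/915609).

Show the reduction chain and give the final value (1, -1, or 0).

0

factor out 2^2: 127404 = 2^2·31851; with 915609 mod 8 = 1, (2/915609) = +1; sign now +1; continue with (31851/915609)
flip (31851/915609) -> (915609/31851): both odd, 31851 mod 4 = 3, 915609 mod 4 = 1, so the flip contributes +1; sign now +1
(915609/31851): 915609 mod 31851 = 23781, so (915609/31851) = (23781/31851)
flip (23781/31851) -> (31851/23781): both odd, 23781 mod 4 = 1, 31851 mod 4 = 3, so the flip contributes +1; sign now +1
(31851/23781): 31851 mod 23781 = 8070, so (31851/23781) = (8070/23781)
factor out 2^1: 8070 = 2^1·4035; with 23781 mod 8 = 5, (2/23781) = -1; sign now -1; continue with (4035/23781)
flip (4035/23781) -> (23781/4035): both odd, 4035 mod 4 = 3, 23781 mod 4 = 1, so the flip contributes +1; sign now -1
(23781/4035): 23781 mod 4035 = 3606, so (23781/4035) = (3606/4035)
factor out 2^1: 3606 = 2^1·1803; with 4035 mod 8 = 3, (2/4035) = -1; sign now +1; continue with (1803/4035)
flip (1803/4035) -> (4035/1803): both odd, 1803 mod 4 = 3, 4035 mod 4 = 3, so the flip contributes -1; sign now -1
(4035/1803): 4035 mod 1803 = 429, so (4035/1803) = (429/1803)
flip (429/1803) -> (1803/429): both odd, 429 mod 4 = 1, 1803 mod 4 = 3, so the flip contributes +1; sign now -1
(1803/429): 1803 mod 429 = 87, so (1803/429) = (87/429)
flip (87/429) -> (429/87): both odd, 87 mod 4 = 3, 429 mod 4 = 1, so the flip contributes +1; sign now -1
(429/87): 429 mod 87 = 81, so (429/87) = (81/87)
flip (81/87) -> (87/81): both odd, 81 mod 4 = 1, 87 mod 4 = 3, so the flip contributes +1; sign now -1
(87/81): 87 mod 81 = 6, so (87/81) = (6/81)
factor out 2^1: 6 = 2^1·3; with 81 mod 8 = 1, (2/81) = +1; sign now -1; continue with (3/81)
flip (3/81) -> (81/3): both odd, 3 mod 4 = 3, 81 mod 4 = 1, so the flip contributes +1; sign now -1
(81/3): 81 mod 3 = 0, so (81/3) = (0/3)
reached (0/3); gcd(a, n) > 1, so (0/3) = 0 and the symbol is 0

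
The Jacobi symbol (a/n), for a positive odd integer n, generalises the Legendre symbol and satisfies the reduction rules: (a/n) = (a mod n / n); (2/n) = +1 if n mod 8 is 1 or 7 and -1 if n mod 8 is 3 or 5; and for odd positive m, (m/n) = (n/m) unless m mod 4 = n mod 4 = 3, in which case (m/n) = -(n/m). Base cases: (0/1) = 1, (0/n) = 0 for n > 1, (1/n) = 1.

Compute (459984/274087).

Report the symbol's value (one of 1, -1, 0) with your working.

1

(459984/274087): 459984 mod 274087 = 185897, so (459984/274087) = (185897/274087)
flip (185897/274087) -> (274087/185897): both odd, 185897 mod 4 = 1, 274087 mod 4 = 3, so the flip contributes +1; sign now +1
(274087/185897): 274087 mod 185897 = 88190, so (274087/185897) = (88190/185897)
factor out 2^1: 88190 = 2^1·44095; with 185897 mod 8 = 1, (2/185897) = +1; sign now +1; continue with (44095/185897)
flip (44095/185897) -> (185897/44095): both odd, 44095 mod 4 = 3, 185897 mod 4 = 1, so the flip contributes +1; sign now +1
(185897/44095): 185897 mod 44095 = 9517, so (185897/44095) = (9517/44095)
flip (9517/44095) -> (44095/9517): both odd, 9517 mod 4 = 1, 44095 mod 4 = 3, so the flip contributes +1; sign now +1
(44095/9517): 44095 mod 9517 = 6027, so (44095/9517) = (6027/9517)
flip (6027/9517) -> (9517/6027): both odd, 6027 mod 4 = 3, 9517 mod 4 = 1, so the flip contributes +1; sign now +1
(9517/6027): 9517 mod 6027 = 3490, so (9517/6027) = (3490/6027)
factor out 2^1: 3490 = 2^1·1745; with 6027 mod 8 = 3, (2/6027) = -1; sign now -1; continue with (1745/6027)
flip (1745/6027) -> (6027/1745): both odd, 1745 mod 4 = 1, 6027 mod 4 = 3, so the flip contributes +1; sign now -1
(6027/1745): 6027 mod 1745 = 792, so (6027/1745) = (792/1745)
factor out 2^3: 792 = 2^3·99; with 1745 mod 8 = 1, (2/1745) = +1; sign now -1; continue with (99/1745)
flip (99/1745) -> (1745/99): both odd, 99 mod 4 = 3, 1745 mod 4 = 1, so the flip contributes +1; sign now -1
(1745/99): 1745 mod 99 = 62, so (1745/99) = (62/99)
factor out 2^1: 62 = 2^1·31; with 99 mod 8 = 3, (2/99) = -1; sign now +1; continue with (31/99)
flip (31/99) -> (99/31): both odd, 31 mod 4 = 3, 99 mod 4 = 3, so the flip contributes -1; sign now -1
(99/31): 99 mod 31 = 6, so (99/31) = (6/31)
factor out 2^1: 6 = 2^1·3; with 31 mod 8 = 7, (2/31) = +1; sign now -1; continue with (3/31)
flip (3/31) -> (31/3): both odd, 3 mod 4 = 3, 31 mod 4 = 3, so the flip contributes -1; sign now +1
(31/3): 31 mod 3 = 1, so (31/3) = (1/3)
reached (1/3) = 1, so the symbol is +1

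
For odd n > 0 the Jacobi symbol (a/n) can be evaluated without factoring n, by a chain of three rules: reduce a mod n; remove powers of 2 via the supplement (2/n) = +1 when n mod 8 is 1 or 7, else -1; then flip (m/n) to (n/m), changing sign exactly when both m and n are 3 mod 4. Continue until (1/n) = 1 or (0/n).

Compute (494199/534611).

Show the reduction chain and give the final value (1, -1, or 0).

reciprocity: (494199/534611) = -1·(534611/494199) since 494199 mod 4 = 3, 534611 mod 4 = 3; sign now -1
(534611/494199) = (40412/494199)   [reduce mod 494199]
40412 = 2^2·10103; (2/494199) = +1 since 494199 mod 8 = 7, so (40412/494199) = (+1)^2·(10103/494199); sign now -1
reciprocity: (10103/494199) = -1·(494199/10103) since 10103 mod 4 = 3, 494199 mod 4 = 3; sign now +1
(494199/10103) = (9255/10103)   [reduce mod 10103]
reciprocity: (9255/10103) = -1·(10103/9255) since 9255 mod 4 = 3, 10103 mod 4 = 3; sign now -1
(10103/9255) = (848/9255)   [reduce mod 9255]
848 = 2^4·53; (2/9255) = +1 since 9255 mod 8 = 7, so (848/9255) = (+1)^4·(53/9255); sign now -1
reciprocity: (53/9255) = +1·(9255/53) since 53 mod 4 = 1, 9255 mod 4 = 3; sign now -1
(9255/53) = (33/53)   [reduce mod 53]
reciprocity: (33/53) = +1·(53/33) since 33 mod 4 = 1, 53 mod 4 = 1; sign now -1
(53/33) = (20/33)   [reduce mod 33]
20 = 2^2·5; (2/33) = +1 since 33 mod 8 = 1, so (20/33) = (+1)^2·(5/33); sign now -1
reciprocity: (5/33) = +1·(33/5) since 5 mod 4 = 1, 33 mod 4 = 1; sign now -1
(33/5) = (3/5)   [reduce mod 5]
reciprocity: (3/5) = +1·(5/3) since 3 mod 4 = 3, 5 mod 4 = 1; sign now -1
(5/3) = (2/3)   [reduce mod 3]
2 = 2^1·1; (2/3) = -1 since 3 mod 8 = 3, so (2/3) = (-1)^1·(1/3); sign now +1
(1/3) = 1; final value = sign = +1

1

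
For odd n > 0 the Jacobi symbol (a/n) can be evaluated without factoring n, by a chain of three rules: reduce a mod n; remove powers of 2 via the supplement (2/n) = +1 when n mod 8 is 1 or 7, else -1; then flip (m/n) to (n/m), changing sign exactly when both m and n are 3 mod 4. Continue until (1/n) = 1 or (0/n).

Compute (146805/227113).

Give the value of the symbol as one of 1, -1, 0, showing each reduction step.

flip (146805/227113) -> (227113/146805): both odd, 146805 mod 4 = 1, 227113 mod 4 = 1, so the flip contributes +1; sign now +1
(227113/146805): 227113 mod 146805 = 80308, so (227113/146805) = (80308/146805)
factor out 2^2: 80308 = 2^2·20077; with 146805 mod 8 = 5, (2/146805) = -1; sign now +1; continue with (20077/146805)
flip (20077/146805) -> (146805/20077): both odd, 20077 mod 4 = 1, 146805 mod 4 = 1, so the flip contributes +1; sign now +1
(146805/20077): 146805 mod 20077 = 6266, so (146805/20077) = (6266/20077)
factor out 2^1: 6266 = 2^1·3133; with 20077 mod 8 = 5, (2/20077) = -1; sign now -1; continue with (3133/20077)
flip (3133/20077) -> (20077/3133): both odd, 3133 mod 4 = 1, 20077 mod 4 = 1, so the flip contributes +1; sign now -1
(20077/3133): 20077 mod 3133 = 1279, so (20077/3133) = (1279/3133)
flip (1279/3133) -> (3133/1279): both odd, 1279 mod 4 = 3, 3133 mod 4 = 1, so the flip contributes +1; sign now -1
(3133/1279): 3133 mod 1279 = 575, so (3133/1279) = (575/1279)
flip (575/1279) -> (1279/575): both odd, 575 mod 4 = 3, 1279 mod 4 = 3, so the flip contributes -1; sign now +1
(1279/575): 1279 mod 575 = 129, so (1279/575) = (129/575)
flip (129/575) -> (575/129): both odd, 129 mod 4 = 1, 575 mod 4 = 3, so the flip contributes +1; sign now +1
(575/129): 575 mod 129 = 59, so (575/129) = (59/129)
flip (59/129) -> (129/59): both odd, 59 mod 4 = 3, 129 mod 4 = 1, so the flip contributes +1; sign now +1
(129/59): 129 mod 59 = 11, so (129/59) = (11/59)
flip (11/59) -> (59/11): both odd, 11 mod 4 = 3, 59 mod 4 = 3, so the flip contributes -1; sign now -1
(59/11): 59 mod 11 = 4, so (59/11) = (4/11)
factor out 2^2: 4 = 2^2·1; with 11 mod 8 = 3, (2/11) = -1; sign now -1; continue with (1/11)
reached (1/11) = 1, so the symbol is -1

-1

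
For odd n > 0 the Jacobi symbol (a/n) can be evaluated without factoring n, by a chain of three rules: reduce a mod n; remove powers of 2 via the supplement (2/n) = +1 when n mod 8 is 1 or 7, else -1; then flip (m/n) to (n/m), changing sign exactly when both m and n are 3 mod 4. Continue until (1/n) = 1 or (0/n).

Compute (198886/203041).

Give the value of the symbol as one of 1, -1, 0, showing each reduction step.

0

198886 = 2^1·99443; (2/203041) = +1 since 203041 mod 8 = 1, so (198886/203041) = (+1)^1·(99443/203041); sign now +1
reciprocity: (99443/203041) = +1·(203041/99443) since 99443 mod 4 = 3, 203041 mod 4 = 1; sign now +1
(203041/99443) = (4155/99443)   [reduce mod 99443]
reciprocity: (4155/99443) = -1·(99443/4155) since 4155 mod 4 = 3, 99443 mod 4 = 3; sign now -1
(99443/4155) = (3878/4155)   [reduce mod 4155]
3878 = 2^1·1939; (2/4155) = -1 since 4155 mod 8 = 3, so (3878/4155) = (-1)^1·(1939/4155); sign now +1
reciprocity: (1939/4155) = -1·(4155/1939) since 1939 mod 4 = 3, 4155 mod 4 = 3; sign now -1
(4155/1939) = (277/1939)   [reduce mod 1939]
reciprocity: (277/1939) = +1·(1939/277) since 277 mod 4 = 1, 1939 mod 4 = 3; sign now -1
(1939/277) = (0/277)   [reduce mod 277]
(0/277) = 0   [gcd(a, n) > 1]; final value = 0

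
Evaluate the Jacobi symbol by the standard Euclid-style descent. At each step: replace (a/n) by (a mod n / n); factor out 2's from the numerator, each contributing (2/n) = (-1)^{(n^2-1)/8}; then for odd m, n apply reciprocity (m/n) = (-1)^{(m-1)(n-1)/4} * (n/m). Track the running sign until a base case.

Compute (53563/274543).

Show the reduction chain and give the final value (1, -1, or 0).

0

flip (53563/274543) -> (274543/53563): both odd, 53563 mod 4 = 3, 274543 mod 4 = 3, so the flip contributes -1; sign now -1
(274543/53563): 274543 mod 53563 = 6728, so (274543/53563) = (6728/53563)
factor out 2^3: 6728 = 2^3·841; with 53563 mod 8 = 3, (2/53563) = -1; sign now +1; continue with (841/53563)
flip (841/53563) -> (53563/841): both odd, 841 mod 4 = 1, 53563 mod 4 = 3, so the flip contributes +1; sign now +1
(53563/841): 53563 mod 841 = 580, so (53563/841) = (580/841)
factor out 2^2: 580 = 2^2·145; with 841 mod 8 = 1, (2/841) = +1; sign now +1; continue with (145/841)
flip (145/841) -> (841/145): both odd, 145 mod 4 = 1, 841 mod 4 = 1, so the flip contributes +1; sign now +1
(841/145): 841 mod 145 = 116, so (841/145) = (116/145)
factor out 2^2: 116 = 2^2·29; with 145 mod 8 = 1, (2/145) = +1; sign now +1; continue with (29/145)
flip (29/145) -> (145/29): both odd, 29 mod 4 = 1, 145 mod 4 = 1, so the flip contributes +1; sign now +1
(145/29): 145 mod 29 = 0, so (145/29) = (0/29)
reached (0/29); gcd(a, n) > 1, so (0/29) = 0 and the symbol is 0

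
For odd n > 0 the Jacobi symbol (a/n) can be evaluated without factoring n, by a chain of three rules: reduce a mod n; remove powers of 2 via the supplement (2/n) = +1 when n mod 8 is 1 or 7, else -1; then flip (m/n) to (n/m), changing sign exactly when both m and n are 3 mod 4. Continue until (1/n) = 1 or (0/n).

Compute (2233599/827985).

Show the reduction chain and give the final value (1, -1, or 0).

(2233599/827985): 2233599 mod 827985 = 577629, so (2233599/827985) = (577629/827985)
flip (577629/827985) -> (827985/577629): both odd, 577629 mod 4 = 1, 827985 mod 4 = 1, so the flip contributes +1; sign now +1
(827985/577629): 827985 mod 577629 = 250356, so (827985/577629) = (250356/577629)
factor out 2^2: 250356 = 2^2·62589; with 577629 mod 8 = 5, (2/577629) = -1; sign now +1; continue with (62589/577629)
flip (62589/577629) -> (577629/62589): both odd, 62589 mod 4 = 1, 577629 mod 4 = 1, so the flip contributes +1; sign now +1
(577629/62589): 577629 mod 62589 = 14328, so (577629/62589) = (14328/62589)
factor out 2^3: 14328 = 2^3·1791; with 62589 mod 8 = 5, (2/62589) = -1; sign now -1; continue with (1791/62589)
flip (1791/62589) -> (62589/1791): both odd, 1791 mod 4 = 3, 62589 mod 4 = 1, so the flip contributes +1; sign now -1
(62589/1791): 62589 mod 1791 = 1695, so (62589/1791) = (1695/1791)
flip (1695/1791) -> (1791/1695): both odd, 1695 mod 4 = 3, 1791 mod 4 = 3, so the flip contributes -1; sign now +1
(1791/1695): 1791 mod 1695 = 96, so (1791/1695) = (96/1695)
factor out 2^5: 96 = 2^5·3; with 1695 mod 8 = 7, (2/1695) = +1; sign now +1; continue with (3/1695)
flip (3/1695) -> (1695/3): both odd, 3 mod 4 = 3, 1695 mod 4 = 3, so the flip contributes -1; sign now -1
(1695/3): 1695 mod 3 = 0, so (1695/3) = (0/3)
reached (0/3); gcd(a, n) > 1, so (0/3) = 0 and the symbol is 0

0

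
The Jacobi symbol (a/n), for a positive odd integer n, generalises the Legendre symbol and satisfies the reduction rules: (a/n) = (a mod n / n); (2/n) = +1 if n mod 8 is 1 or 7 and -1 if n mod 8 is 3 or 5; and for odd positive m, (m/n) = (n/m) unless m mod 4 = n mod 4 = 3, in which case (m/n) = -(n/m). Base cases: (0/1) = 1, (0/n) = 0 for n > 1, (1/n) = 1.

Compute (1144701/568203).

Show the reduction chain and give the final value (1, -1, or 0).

(1144701/568203): 1144701 mod 568203 = 8295, so (1144701/568203) = (8295/568203)
flip (8295/568203) -> (568203/8295): both odd, 8295 mod 4 = 3, 568203 mod 4 = 3, so the flip contributes -1; sign now -1
(568203/8295): 568203 mod 8295 = 4143, so (568203/8295) = (4143/8295)
flip (4143/8295) -> (8295/4143): both odd, 4143 mod 4 = 3, 8295 mod 4 = 3, so the flip contributes -1; sign now +1
(8295/4143): 8295 mod 4143 = 9, so (8295/4143) = (9/4143)
flip (9/4143) -> (4143/9): both odd, 9 mod 4 = 1, 4143 mod 4 = 3, so the flip contributes +1; sign now +1
(4143/9): 4143 mod 9 = 3, so (4143/9) = (3/9)
flip (3/9) -> (9/3): both odd, 3 mod 4 = 3, 9 mod 4 = 1, so the flip contributes +1; sign now +1
(9/3): 9 mod 3 = 0, so (9/3) = (0/3)
reached (0/3); gcd(a, n) > 1, so (0/3) = 0 and the symbol is 0

0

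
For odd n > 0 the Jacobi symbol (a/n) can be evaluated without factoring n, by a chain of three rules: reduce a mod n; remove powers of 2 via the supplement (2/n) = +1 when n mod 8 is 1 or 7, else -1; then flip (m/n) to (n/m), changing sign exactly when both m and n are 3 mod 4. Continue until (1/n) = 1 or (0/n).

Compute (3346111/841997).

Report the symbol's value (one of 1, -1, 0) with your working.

1

(3346111/841997): 3346111 mod 841997 = 820120, so (3346111/841997) = (820120/841997)
factor out 2^3: 820120 = 2^3·102515; with 841997 mod 8 = 5, (2/841997) = -1; sign now -1; continue with (102515/841997)
flip (102515/841997) -> (841997/102515): both odd, 102515 mod 4 = 3, 841997 mod 4 = 1, so the flip contributes +1; sign now -1
(841997/102515): 841997 mod 102515 = 21877, so (841997/102515) = (21877/102515)
flip (21877/102515) -> (102515/21877): both odd, 21877 mod 4 = 1, 102515 mod 4 = 3, so the flip contributes +1; sign now -1
(102515/21877): 102515 mod 21877 = 15007, so (102515/21877) = (15007/21877)
flip (15007/21877) -> (21877/15007): both odd, 15007 mod 4 = 3, 21877 mod 4 = 1, so the flip contributes +1; sign now -1
(21877/15007): 21877 mod 15007 = 6870, so (21877/15007) = (6870/15007)
factor out 2^1: 6870 = 2^1·3435; with 15007 mod 8 = 7, (2/15007) = +1; sign now -1; continue with (3435/15007)
flip (3435/15007) -> (15007/3435): both odd, 3435 mod 4 = 3, 15007 mod 4 = 3, so the flip contributes -1; sign now +1
(15007/3435): 15007 mod 3435 = 1267, so (15007/3435) = (1267/3435)
flip (1267/3435) -> (3435/1267): both odd, 1267 mod 4 = 3, 3435 mod 4 = 3, so the flip contributes -1; sign now -1
(3435/1267): 3435 mod 1267 = 901, so (3435/1267) = (901/1267)
flip (901/1267) -> (1267/901): both odd, 901 mod 4 = 1, 1267 mod 4 = 3, so the flip contributes +1; sign now -1
(1267/901): 1267 mod 901 = 366, so (1267/901) = (366/901)
factor out 2^1: 366 = 2^1·183; with 901 mod 8 = 5, (2/901) = -1; sign now +1; continue with (183/901)
flip (183/901) -> (901/183): both odd, 183 mod 4 = 3, 901 mod 4 = 1, so the flip contributes +1; sign now +1
(901/183): 901 mod 183 = 169, so (901/183) = (169/183)
flip (169/183) -> (183/169): both odd, 169 mod 4 = 1, 183 mod 4 = 3, so the flip contributes +1; sign now +1
(183/169): 183 mod 169 = 14, so (183/169) = (14/169)
factor out 2^1: 14 = 2^1·7; with 169 mod 8 = 1, (2/169) = +1; sign now +1; continue with (7/169)
flip (7/169) -> (169/7): both odd, 7 mod 4 = 3, 169 mod 4 = 1, so the flip contributes +1; sign now +1
(169/7): 169 mod 7 = 1, so (169/7) = (1/7)
reached (1/7) = 1, so the symbol is +1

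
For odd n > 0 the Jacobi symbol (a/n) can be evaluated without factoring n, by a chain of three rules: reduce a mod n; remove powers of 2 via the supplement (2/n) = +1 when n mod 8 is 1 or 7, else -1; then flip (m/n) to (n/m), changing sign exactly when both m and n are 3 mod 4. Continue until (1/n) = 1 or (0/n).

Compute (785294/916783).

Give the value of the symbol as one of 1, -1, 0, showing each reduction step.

1

factor out 2^1: 785294 = 2^1·392647; with 916783 mod 8 = 7, (2/916783) = +1; sign now +1; continue with (392647/916783)
flip (392647/916783) -> (916783/392647): both odd, 392647 mod 4 = 3, 916783 mod 4 = 3, so the flip contributes -1; sign now -1
(916783/392647): 916783 mod 392647 = 131489, so (916783/392647) = (131489/392647)
flip (131489/392647) -> (392647/131489): both odd, 131489 mod 4 = 1, 392647 mod 4 = 3, so the flip contributes +1; sign now -1
(392647/131489): 392647 mod 131489 = 129669, so (392647/131489) = (129669/131489)
flip (129669/131489) -> (131489/129669): both odd, 129669 mod 4 = 1, 131489 mod 4 = 1, so the flip contributes +1; sign now -1
(131489/129669): 131489 mod 129669 = 1820, so (131489/129669) = (1820/129669)
factor out 2^2: 1820 = 2^2·455; with 129669 mod 8 = 5, (2/129669) = -1; sign now -1; continue with (455/129669)
flip (455/129669) -> (129669/455): both odd, 455 mod 4 = 3, 129669 mod 4 = 1, so the flip contributes +1; sign now -1
(129669/455): 129669 mod 455 = 449, so (129669/455) = (449/455)
flip (449/455) -> (455/449): both odd, 449 mod 4 = 1, 455 mod 4 = 3, so the flip contributes +1; sign now -1
(455/449): 455 mod 449 = 6, so (455/449) = (6/449)
factor out 2^1: 6 = 2^1·3; with 449 mod 8 = 1, (2/449) = +1; sign now -1; continue with (3/449)
flip (3/449) -> (449/3): both odd, 3 mod 4 = 3, 449 mod 4 = 1, so the flip contributes +1; sign now -1
(449/3): 449 mod 3 = 2, so (449/3) = (2/3)
factor out 2^1: 2 = 2^1·1; with 3 mod 8 = 3, (2/3) = -1; sign now +1; continue with (1/3)
reached (1/3) = 1, so the symbol is +1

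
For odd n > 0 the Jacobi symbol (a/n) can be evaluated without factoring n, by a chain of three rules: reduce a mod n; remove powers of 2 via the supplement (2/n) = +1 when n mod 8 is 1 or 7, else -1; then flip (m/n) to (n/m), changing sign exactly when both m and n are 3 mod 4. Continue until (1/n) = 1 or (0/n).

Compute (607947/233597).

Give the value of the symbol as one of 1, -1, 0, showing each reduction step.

1

(607947/233597): 607947 mod 233597 = 140753, so (607947/233597) = (140753/233597)
flip (140753/233597) -> (233597/140753): both odd, 140753 mod 4 = 1, 233597 mod 4 = 1, so the flip contributes +1; sign now +1
(233597/140753): 233597 mod 140753 = 92844, so (233597/140753) = (92844/140753)
factor out 2^2: 92844 = 2^2·23211; with 140753 mod 8 = 1, (2/140753) = +1; sign now +1; continue with (23211/140753)
flip (23211/140753) -> (140753/23211): both odd, 23211 mod 4 = 3, 140753 mod 4 = 1, so the flip contributes +1; sign now +1
(140753/23211): 140753 mod 23211 = 1487, so (140753/23211) = (1487/23211)
flip (1487/23211) -> (23211/1487): both odd, 1487 mod 4 = 3, 23211 mod 4 = 3, so the flip contributes -1; sign now -1
(23211/1487): 23211 mod 1487 = 906, so (23211/1487) = (906/1487)
factor out 2^1: 906 = 2^1·453; with 1487 mod 8 = 7, (2/1487) = +1; sign now -1; continue with (453/1487)
flip (453/1487) -> (1487/453): both odd, 453 mod 4 = 1, 1487 mod 4 = 3, so the flip contributes +1; sign now -1
(1487/453): 1487 mod 453 = 128, so (1487/453) = (128/453)
factor out 2^7: 128 = 2^7·1; with 453 mod 8 = 5, (2/453) = -1; sign now +1; continue with (1/453)
reached (1/453) = 1, so the symbol is +1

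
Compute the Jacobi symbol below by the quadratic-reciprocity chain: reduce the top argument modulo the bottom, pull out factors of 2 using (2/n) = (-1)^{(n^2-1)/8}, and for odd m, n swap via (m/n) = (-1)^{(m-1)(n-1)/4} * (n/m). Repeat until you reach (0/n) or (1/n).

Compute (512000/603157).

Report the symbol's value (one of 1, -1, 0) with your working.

-1

factor out 2^12: 512000 = 2^12·125; with 603157 mod 8 = 5, (2/603157) = -1; sign now +1; continue with (125/603157)
flip (125/603157) -> (603157/125): both odd, 125 mod 4 = 1, 603157 mod 4 = 1, so the flip contributes +1; sign now +1
(603157/125): 603157 mod 125 = 32, so (603157/125) = (32/125)
factor out 2^5: 32 = 2^5·1; with 125 mod 8 = 5, (2/125) = -1; sign now -1; continue with (1/125)
reached (1/125) = 1, so the symbol is -1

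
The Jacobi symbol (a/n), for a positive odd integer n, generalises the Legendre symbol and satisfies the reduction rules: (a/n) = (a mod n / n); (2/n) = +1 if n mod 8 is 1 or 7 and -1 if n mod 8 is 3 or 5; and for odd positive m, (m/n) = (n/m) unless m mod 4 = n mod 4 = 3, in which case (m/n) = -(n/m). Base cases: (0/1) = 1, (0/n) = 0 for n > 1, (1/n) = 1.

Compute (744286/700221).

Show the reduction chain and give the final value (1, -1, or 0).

(744286/700221): 744286 mod 700221 = 44065, so (744286/700221) = (44065/700221)
flip (44065/700221) -> (700221/44065): both odd, 44065 mod 4 = 1, 700221 mod 4 = 1, so the flip contributes +1; sign now +1
(700221/44065): 700221 mod 44065 = 39246, so (700221/44065) = (39246/44065)
factor out 2^1: 39246 = 2^1·19623; with 44065 mod 8 = 1, (2/44065) = +1; sign now +1; continue with (19623/44065)
flip (19623/44065) -> (44065/19623): both odd, 19623 mod 4 = 3, 44065 mod 4 = 1, so the flip contributes +1; sign now +1
(44065/19623): 44065 mod 19623 = 4819, so (44065/19623) = (4819/19623)
flip (4819/19623) -> (19623/4819): both odd, 4819 mod 4 = 3, 19623 mod 4 = 3, so the flip contributes -1; sign now -1
(19623/4819): 19623 mod 4819 = 347, so (19623/4819) = (347/4819)
flip (347/4819) -> (4819/347): both odd, 347 mod 4 = 3, 4819 mod 4 = 3, so the flip contributes -1; sign now +1
(4819/347): 4819 mod 347 = 308, so (4819/347) = (308/347)
factor out 2^2: 308 = 2^2·77; with 347 mod 8 = 3, (2/347) = -1; sign now +1; continue with (77/347)
flip (77/347) -> (347/77): both odd, 77 mod 4 = 1, 347 mod 4 = 3, so the flip contributes +1; sign now +1
(347/77): 347 mod 77 = 39, so (347/77) = (39/77)
flip (39/77) -> (77/39): both odd, 39 mod 4 = 3, 77 mod 4 = 1, so the flip contributes +1; sign now +1
(77/39): 77 mod 39 = 38, so (77/39) = (38/39)
factor out 2^1: 38 = 2^1·19; with 39 mod 8 = 7, (2/39) = +1; sign now +1; continue with (19/39)
flip (19/39) -> (39/19): both odd, 19 mod 4 = 3, 39 mod 4 = 3, so the flip contributes -1; sign now -1
(39/19): 39 mod 19 = 1, so (39/19) = (1/19)
reached (1/19) = 1, so the symbol is -1

-1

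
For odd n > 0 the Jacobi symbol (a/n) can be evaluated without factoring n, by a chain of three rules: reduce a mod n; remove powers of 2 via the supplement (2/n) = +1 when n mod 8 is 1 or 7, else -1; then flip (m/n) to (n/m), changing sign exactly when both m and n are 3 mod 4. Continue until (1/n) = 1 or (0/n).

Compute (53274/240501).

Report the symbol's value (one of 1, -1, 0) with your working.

factor out 2^1: 53274 = 2^1·26637; with 240501 mod 8 = 5, (2/240501) = -1; sign now -1; continue with (26637/240501)
flip (26637/240501) -> (240501/26637): both odd, 26637 mod 4 = 1, 240501 mod 4 = 1, so the flip contributes +1; sign now -1
(240501/26637): 240501 mod 26637 = 768, so (240501/26637) = (768/26637)
factor out 2^8: 768 = 2^8·3; with 26637 mod 8 = 5, (2/26637) = -1; sign now -1; continue with (3/26637)
flip (3/26637) -> (26637/3): both odd, 3 mod 4 = 3, 26637 mod 4 = 1, so the flip contributes +1; sign now -1
(26637/3): 26637 mod 3 = 0, so (26637/3) = (0/3)
reached (0/3); gcd(a, n) > 1, so (0/3) = 0 and the symbol is 0

0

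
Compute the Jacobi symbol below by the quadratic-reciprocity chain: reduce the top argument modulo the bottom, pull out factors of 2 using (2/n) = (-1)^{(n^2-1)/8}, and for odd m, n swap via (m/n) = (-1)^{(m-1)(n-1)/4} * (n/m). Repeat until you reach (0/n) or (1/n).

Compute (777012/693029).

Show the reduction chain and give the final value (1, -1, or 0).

(777012/693029): 777012 mod 693029 = 83983, so (777012/693029) = (83983/693029)
flip (83983/693029) -> (693029/83983): both odd, 83983 mod 4 = 3, 693029 mod 4 = 1, so the flip contributes +1; sign now +1
(693029/83983): 693029 mod 83983 = 21165, so (693029/83983) = (21165/83983)
flip (21165/83983) -> (83983/21165): both odd, 21165 mod 4 = 1, 83983 mod 4 = 3, so the flip contributes +1; sign now +1
(83983/21165): 83983 mod 21165 = 20488, so (83983/21165) = (20488/21165)
factor out 2^3: 20488 = 2^3·2561; with 21165 mod 8 = 5, (2/21165) = -1; sign now -1; continue with (2561/21165)
flip (2561/21165) -> (21165/2561): both odd, 2561 mod 4 = 1, 21165 mod 4 = 1, so the flip contributes +1; sign now -1
(21165/2561): 21165 mod 2561 = 677, so (21165/2561) = (677/2561)
flip (677/2561) -> (2561/677): both odd, 677 mod 4 = 1, 2561 mod 4 = 1, so the flip contributes +1; sign now -1
(2561/677): 2561 mod 677 = 530, so (2561/677) = (530/677)
factor out 2^1: 530 = 2^1·265; with 677 mod 8 = 5, (2/677) = -1; sign now +1; continue with (265/677)
flip (265/677) -> (677/265): both odd, 265 mod 4 = 1, 677 mod 4 = 1, so the flip contributes +1; sign now +1
(677/265): 677 mod 265 = 147, so (677/265) = (147/265)
flip (147/265) -> (265/147): both odd, 147 mod 4 = 3, 265 mod 4 = 1, so the flip contributes +1; sign now +1
(265/147): 265 mod 147 = 118, so (265/147) = (118/147)
factor out 2^1: 118 = 2^1·59; with 147 mod 8 = 3, (2/147) = -1; sign now -1; continue with (59/147)
flip (59/147) -> (147/59): both odd, 59 mod 4 = 3, 147 mod 4 = 3, so the flip contributes -1; sign now +1
(147/59): 147 mod 59 = 29, so (147/59) = (29/59)
flip (29/59) -> (59/29): both odd, 29 mod 4 = 1, 59 mod 4 = 3, so the flip contributes +1; sign now +1
(59/29): 59 mod 29 = 1, so (59/29) = (1/29)
reached (1/29) = 1, so the symbol is +1

1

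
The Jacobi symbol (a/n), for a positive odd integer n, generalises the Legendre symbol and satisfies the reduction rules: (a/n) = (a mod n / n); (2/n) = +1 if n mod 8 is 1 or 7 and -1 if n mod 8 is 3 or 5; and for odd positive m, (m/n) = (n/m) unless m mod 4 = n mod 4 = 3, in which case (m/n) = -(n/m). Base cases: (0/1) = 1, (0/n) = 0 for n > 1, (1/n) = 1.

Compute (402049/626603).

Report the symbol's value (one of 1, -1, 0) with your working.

flip (402049/626603) -> (626603/402049): both odd, 402049 mod 4 = 1, 626603 mod 4 = 3, so the flip contributes +1; sign now +1
(626603/402049): 626603 mod 402049 = 224554, so (626603/402049) = (224554/402049)
factor out 2^1: 224554 = 2^1·112277; with 402049 mod 8 = 1, (2/402049) = +1; sign now +1; continue with (112277/402049)
flip (112277/402049) -> (402049/112277): both odd, 112277 mod 4 = 1, 402049 mod 4 = 1, so the flip contributes +1; sign now +1
(402049/112277): 402049 mod 112277 = 65218, so (402049/112277) = (65218/112277)
factor out 2^1: 65218 = 2^1·32609; with 112277 mod 8 = 5, (2/112277) = -1; sign now -1; continue with (32609/112277)
flip (32609/112277) -> (112277/32609): both odd, 32609 mod 4 = 1, 112277 mod 4 = 1, so the flip contributes +1; sign now -1
(112277/32609): 112277 mod 32609 = 14450, so (112277/32609) = (14450/32609)
factor out 2^1: 14450 = 2^1·7225; with 32609 mod 8 = 1, (2/32609) = +1; sign now -1; continue with (7225/32609)
flip (7225/32609) -> (32609/7225): both odd, 7225 mod 4 = 1, 32609 mod 4 = 1, so the flip contributes +1; sign now -1
(32609/7225): 32609 mod 7225 = 3709, so (32609/7225) = (3709/7225)
flip (3709/7225) -> (7225/3709): both odd, 3709 mod 4 = 1, 7225 mod 4 = 1, so the flip contributes +1; sign now -1
(7225/3709): 7225 mod 3709 = 3516, so (7225/3709) = (3516/3709)
factor out 2^2: 3516 = 2^2·879; with 3709 mod 8 = 5, (2/3709) = -1; sign now -1; continue with (879/3709)
flip (879/3709) -> (3709/879): both odd, 879 mod 4 = 3, 3709 mod 4 = 1, so the flip contributes +1; sign now -1
(3709/879): 3709 mod 879 = 193, so (3709/879) = (193/879)
flip (193/879) -> (879/193): both odd, 193 mod 4 = 1, 879 mod 4 = 3, so the flip contributes +1; sign now -1
(879/193): 879 mod 193 = 107, so (879/193) = (107/193)
flip (107/193) -> (193/107): both odd, 107 mod 4 = 3, 193 mod 4 = 1, so the flip contributes +1; sign now -1
(193/107): 193 mod 107 = 86, so (193/107) = (86/107)
factor out 2^1: 86 = 2^1·43; with 107 mod 8 = 3, (2/107) = -1; sign now +1; continue with (43/107)
flip (43/107) -> (107/43): both odd, 43 mod 4 = 3, 107 mod 4 = 3, so the flip contributes -1; sign now -1
(107/43): 107 mod 43 = 21, so (107/43) = (21/43)
flip (21/43) -> (43/21): both odd, 21 mod 4 = 1, 43 mod 4 = 3, so the flip contributes +1; sign now -1
(43/21): 43 mod 21 = 1, so (43/21) = (1/21)
reached (1/21) = 1, so the symbol is -1

-1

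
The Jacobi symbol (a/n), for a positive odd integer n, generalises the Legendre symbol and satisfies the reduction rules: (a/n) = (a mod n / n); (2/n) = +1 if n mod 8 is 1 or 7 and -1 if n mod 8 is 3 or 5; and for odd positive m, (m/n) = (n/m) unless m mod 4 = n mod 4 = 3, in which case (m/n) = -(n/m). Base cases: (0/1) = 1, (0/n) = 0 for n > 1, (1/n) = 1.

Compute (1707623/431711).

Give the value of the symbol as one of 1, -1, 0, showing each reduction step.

1

(1707623/431711) = (412490/431711)   [reduce mod 431711]
412490 = 2^1·206245; (2/431711) = +1 since 431711 mod 8 = 7, so (412490/431711) = (+1)^1·(206245/431711); sign now +1
reciprocity: (206245/431711) = +1·(431711/206245) since 206245 mod 4 = 1, 431711 mod 4 = 3; sign now +1
(431711/206245) = (19221/206245)   [reduce mod 206245]
reciprocity: (19221/206245) = +1·(206245/19221) since 19221 mod 4 = 1, 206245 mod 4 = 1; sign now +1
(206245/19221) = (14035/19221)   [reduce mod 19221]
reciprocity: (14035/19221) = +1·(19221/14035) since 14035 mod 4 = 3, 19221 mod 4 = 1; sign now +1
(19221/14035) = (5186/14035)   [reduce mod 14035]
5186 = 2^1·2593; (2/14035) = -1 since 14035 mod 8 = 3, so (5186/14035) = (-1)^1·(2593/14035); sign now -1
reciprocity: (2593/14035) = +1·(14035/2593) since 2593 mod 4 = 1, 14035 mod 4 = 3; sign now -1
(14035/2593) = (1070/2593)   [reduce mod 2593]
1070 = 2^1·535; (2/2593) = +1 since 2593 mod 8 = 1, so (1070/2593) = (+1)^1·(535/2593); sign now -1
reciprocity: (535/2593) = +1·(2593/535) since 535 mod 4 = 3, 2593 mod 4 = 1; sign now -1
(2593/535) = (453/535)   [reduce mod 535]
reciprocity: (453/535) = +1·(535/453) since 453 mod 4 = 1, 535 mod 4 = 3; sign now -1
(535/453) = (82/453)   [reduce mod 453]
82 = 2^1·41; (2/453) = -1 since 453 mod 8 = 5, so (82/453) = (-1)^1·(41/453); sign now +1
reciprocity: (41/453) = +1·(453/41) since 41 mod 4 = 1, 453 mod 4 = 1; sign now +1
(453/41) = (2/41)   [reduce mod 41]
2 = 2^1·1; (2/41) = +1 since 41 mod 8 = 1, so (2/41) = (+1)^1·(1/41); sign now +1
(1/41) = 1; final value = sign = +1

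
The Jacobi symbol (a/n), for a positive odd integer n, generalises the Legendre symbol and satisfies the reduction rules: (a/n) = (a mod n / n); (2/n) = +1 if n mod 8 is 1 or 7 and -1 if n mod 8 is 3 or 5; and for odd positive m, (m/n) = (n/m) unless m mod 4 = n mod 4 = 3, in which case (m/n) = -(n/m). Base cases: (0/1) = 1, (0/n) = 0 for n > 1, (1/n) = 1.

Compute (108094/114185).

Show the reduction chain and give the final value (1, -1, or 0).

108094 = 2^1·54047; (2/114185) = +1 since 114185 mod 8 = 1, so (108094/114185) = (+1)^1·(54047/114185); sign now +1
reciprocity: (54047/114185) = +1·(114185/54047) since 54047 mod 4 = 3, 114185 mod 4 = 1; sign now +1
(114185/54047) = (6091/54047)   [reduce mod 54047]
reciprocity: (6091/54047) = -1·(54047/6091) since 6091 mod 4 = 3, 54047 mod 4 = 3; sign now -1
(54047/6091) = (5319/6091)   [reduce mod 6091]
reciprocity: (5319/6091) = -1·(6091/5319) since 5319 mod 4 = 3, 6091 mod 4 = 3; sign now +1
(6091/5319) = (772/5319)   [reduce mod 5319]
772 = 2^2·193; (2/5319) = +1 since 5319 mod 8 = 7, so (772/5319) = (+1)^2·(193/5319); sign now +1
reciprocity: (193/5319) = +1·(5319/193) since 193 mod 4 = 1, 5319 mod 4 = 3; sign now +1
(5319/193) = (108/193)   [reduce mod 193]
108 = 2^2·27; (2/193) = +1 since 193 mod 8 = 1, so (108/193) = (+1)^2·(27/193); sign now +1
reciprocity: (27/193) = +1·(193/27) since 27 mod 4 = 3, 193 mod 4 = 1; sign now +1
(193/27) = (4/27)   [reduce mod 27]
4 = 2^2·1; (2/27) = -1 since 27 mod 8 = 3, so (4/27) = (-1)^2·(1/27); sign now +1
(1/27) = 1; final value = sign = +1

1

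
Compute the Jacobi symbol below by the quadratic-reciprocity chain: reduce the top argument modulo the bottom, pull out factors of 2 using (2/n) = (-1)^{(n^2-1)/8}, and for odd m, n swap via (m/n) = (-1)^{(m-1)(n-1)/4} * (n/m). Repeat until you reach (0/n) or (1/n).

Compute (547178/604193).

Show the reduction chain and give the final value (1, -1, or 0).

547178 = 2^1·273589; (2/604193) = +1 since 604193 mod 8 = 1, so (547178/604193) = (+1)^1·(273589/604193); sign now +1
reciprocity: (273589/604193) = +1·(604193/273589) since 273589 mod 4 = 1, 604193 mod 4 = 1; sign now +1
(604193/273589) = (57015/273589)   [reduce mod 273589]
reciprocity: (57015/273589) = +1·(273589/57015) since 57015 mod 4 = 3, 273589 mod 4 = 1; sign now +1
(273589/57015) = (45529/57015)   [reduce mod 57015]
reciprocity: (45529/57015) = +1·(57015/45529) since 45529 mod 4 = 1, 57015 mod 4 = 3; sign now +1
(57015/45529) = (11486/45529)   [reduce mod 45529]
11486 = 2^1·5743; (2/45529) = +1 since 45529 mod 8 = 1, so (11486/45529) = (+1)^1·(5743/45529); sign now +1
reciprocity: (5743/45529) = +1·(45529/5743) since 5743 mod 4 = 3, 45529 mod 4 = 1; sign now +1
(45529/5743) = (5328/5743)   [reduce mod 5743]
5328 = 2^4·333; (2/5743) = +1 since 5743 mod 8 = 7, so (5328/5743) = (+1)^4·(333/5743); sign now +1
reciprocity: (333/5743) = +1·(5743/333) since 333 mod 4 = 1, 5743 mod 4 = 3; sign now +1
(5743/333) = (82/333)   [reduce mod 333]
82 = 2^1·41; (2/333) = -1 since 333 mod 8 = 5, so (82/333) = (-1)^1·(41/333); sign now -1
reciprocity: (41/333) = +1·(333/41) since 41 mod 4 = 1, 333 mod 4 = 1; sign now -1
(333/41) = (5/41)   [reduce mod 41]
reciprocity: (5/41) = +1·(41/5) since 5 mod 4 = 1, 41 mod 4 = 1; sign now -1
(41/5) = (1/5)   [reduce mod 5]
(1/5) = 1; final value = sign = -1

-1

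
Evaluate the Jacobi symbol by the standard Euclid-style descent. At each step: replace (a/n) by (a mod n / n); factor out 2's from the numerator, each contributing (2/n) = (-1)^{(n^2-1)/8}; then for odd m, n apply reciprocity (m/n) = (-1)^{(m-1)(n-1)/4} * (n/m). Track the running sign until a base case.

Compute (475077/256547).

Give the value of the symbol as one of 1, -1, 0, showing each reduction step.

(475077/256547) = (218530/256547)   [reduce mod 256547]
218530 = 2^1·109265; (2/256547) = -1 since 256547 mod 8 = 3, so (218530/256547) = (-1)^1·(109265/256547); sign now -1
reciprocity: (109265/256547) = +1·(256547/109265) since 109265 mod 4 = 1, 256547 mod 4 = 3; sign now -1
(256547/109265) = (38017/109265)   [reduce mod 109265]
reciprocity: (38017/109265) = +1·(109265/38017) since 38017 mod 4 = 1, 109265 mod 4 = 1; sign now -1
(109265/38017) = (33231/38017)   [reduce mod 38017]
reciprocity: (33231/38017) = +1·(38017/33231) since 33231 mod 4 = 3, 38017 mod 4 = 1; sign now -1
(38017/33231) = (4786/33231)   [reduce mod 33231]
4786 = 2^1·2393; (2/33231) = +1 since 33231 mod 8 = 7, so (4786/33231) = (+1)^1·(2393/33231); sign now -1
reciprocity: (2393/33231) = +1·(33231/2393) since 2393 mod 4 = 1, 33231 mod 4 = 3; sign now -1
(33231/2393) = (2122/2393)   [reduce mod 2393]
2122 = 2^1·1061; (2/2393) = +1 since 2393 mod 8 = 1, so (2122/2393) = (+1)^1·(1061/2393); sign now -1
reciprocity: (1061/2393) = +1·(2393/1061) since 1061 mod 4 = 1, 2393 mod 4 = 1; sign now -1
(2393/1061) = (271/1061)   [reduce mod 1061]
reciprocity: (271/1061) = +1·(1061/271) since 271 mod 4 = 3, 1061 mod 4 = 1; sign now -1
(1061/271) = (248/271)   [reduce mod 271]
248 = 2^3·31; (2/271) = +1 since 271 mod 8 = 7, so (248/271) = (+1)^3·(31/271); sign now -1
reciprocity: (31/271) = -1·(271/31) since 31 mod 4 = 3, 271 mod 4 = 3; sign now +1
(271/31) = (23/31)   [reduce mod 31]
reciprocity: (23/31) = -1·(31/23) since 23 mod 4 = 3, 31 mod 4 = 3; sign now -1
(31/23) = (8/23)   [reduce mod 23]
8 = 2^3·1; (2/23) = +1 since 23 mod 8 = 7, so (8/23) = (+1)^3·(1/23); sign now -1
(1/23) = 1; final value = sign = -1

-1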